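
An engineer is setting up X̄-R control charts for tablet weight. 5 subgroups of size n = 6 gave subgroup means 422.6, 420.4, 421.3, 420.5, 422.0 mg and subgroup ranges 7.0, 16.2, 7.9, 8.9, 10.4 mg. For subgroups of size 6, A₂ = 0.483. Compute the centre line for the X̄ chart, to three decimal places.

X̄̄ = (422.6 + 420.4 + 421.3 + 420.5 + 422.0) / 5 = 2106.8000 / 5 = 421.3600
CL = X̄̄ = 421.3600

421.360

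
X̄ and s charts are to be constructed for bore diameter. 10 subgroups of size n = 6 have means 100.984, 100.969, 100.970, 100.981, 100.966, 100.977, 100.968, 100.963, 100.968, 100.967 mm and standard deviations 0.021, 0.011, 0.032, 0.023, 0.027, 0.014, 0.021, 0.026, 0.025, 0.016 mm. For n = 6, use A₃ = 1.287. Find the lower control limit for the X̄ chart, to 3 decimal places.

100.944

X̄̄ = (100.984 + 100.969 + 100.970 + 100.981 + 100.966 + 100.977 + 100.968 + 100.963 + 100.968 + 100.967) / 10 = 100.9713
s̄ = (0.021 + 0.011 + 0.032 + 0.023 + 0.027 + 0.014 + 0.021 + 0.026 + 0.025 + 0.016) / 10 = 0.0216
LCL = X̄̄ − A₃·s̄ = 100.9713 − 1.287 × 0.0216 = 100.9435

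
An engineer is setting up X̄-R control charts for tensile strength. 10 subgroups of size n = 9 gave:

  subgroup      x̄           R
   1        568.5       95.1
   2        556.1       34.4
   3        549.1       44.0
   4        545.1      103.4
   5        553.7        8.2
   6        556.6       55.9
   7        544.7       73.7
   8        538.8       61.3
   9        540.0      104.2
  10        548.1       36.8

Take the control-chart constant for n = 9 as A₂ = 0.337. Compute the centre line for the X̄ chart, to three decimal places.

X̄̄ = (568.5 + 556.1 + 549.1 + 545.1 + 553.7 + 556.6 + 544.7 + 538.8 + 540.0 + 548.1) / 10 = 5500.7000 / 10 = 550.0700
CL = X̄̄ = 550.0700

550.070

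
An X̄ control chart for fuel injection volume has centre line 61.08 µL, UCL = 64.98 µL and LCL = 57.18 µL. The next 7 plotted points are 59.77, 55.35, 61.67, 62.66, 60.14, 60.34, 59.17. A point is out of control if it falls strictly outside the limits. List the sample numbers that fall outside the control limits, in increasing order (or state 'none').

2

Compare each point to [57.18, 64.98]: sample 2 = 55.35 < LCL.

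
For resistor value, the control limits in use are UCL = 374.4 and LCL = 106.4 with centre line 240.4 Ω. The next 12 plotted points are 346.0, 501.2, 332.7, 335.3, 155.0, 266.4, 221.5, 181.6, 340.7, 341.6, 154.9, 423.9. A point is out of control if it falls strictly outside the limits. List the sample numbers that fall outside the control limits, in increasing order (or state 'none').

Compare each point to [106.4, 374.4]: sample 2 = 501.2 > UCL; sample 12 = 423.9 > UCL.

2, 12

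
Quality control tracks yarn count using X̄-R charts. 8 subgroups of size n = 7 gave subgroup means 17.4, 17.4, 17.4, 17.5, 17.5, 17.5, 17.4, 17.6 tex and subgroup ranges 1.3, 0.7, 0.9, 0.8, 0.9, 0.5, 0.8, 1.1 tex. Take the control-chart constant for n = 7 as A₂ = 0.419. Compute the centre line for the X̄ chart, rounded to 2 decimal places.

X̄̄ = (17.4 + 17.4 + 17.4 + 17.5 + 17.5 + 17.5 + 17.4 + 17.6) / 8 = 139.7000 / 8 = 17.4625
CL = X̄̄ = 17.4625

17.46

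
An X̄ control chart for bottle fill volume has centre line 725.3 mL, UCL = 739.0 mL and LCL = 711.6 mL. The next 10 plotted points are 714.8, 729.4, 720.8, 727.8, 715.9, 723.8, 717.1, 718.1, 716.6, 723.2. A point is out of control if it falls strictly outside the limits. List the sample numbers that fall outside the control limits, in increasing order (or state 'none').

none

All 10 points lie within [711.6, 739.0].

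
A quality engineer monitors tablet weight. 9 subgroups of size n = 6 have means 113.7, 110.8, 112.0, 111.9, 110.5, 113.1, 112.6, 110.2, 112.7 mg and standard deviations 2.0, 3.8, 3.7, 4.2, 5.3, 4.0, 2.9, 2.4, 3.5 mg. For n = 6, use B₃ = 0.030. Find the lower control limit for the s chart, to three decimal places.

s̄ = (2.0 + 3.8 + 3.7 + 4.2 + 5.3 + 4.0 + 2.9 + 2.4 + 3.5) / 9 = 3.5333
LCL_s = B₃·s̄ = 0.030 × 3.5333 = 0.1060

0.106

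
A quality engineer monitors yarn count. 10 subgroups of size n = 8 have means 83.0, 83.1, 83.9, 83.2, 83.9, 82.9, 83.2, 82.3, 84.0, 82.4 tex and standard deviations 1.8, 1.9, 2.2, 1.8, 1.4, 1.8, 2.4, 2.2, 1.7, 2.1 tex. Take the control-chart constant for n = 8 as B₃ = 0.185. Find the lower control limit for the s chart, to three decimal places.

s̄ = (1.8 + 1.9 + 2.2 + 1.8 + 1.4 + 1.8 + 2.4 + 2.2 + 1.7 + 2.1) / 10 = 1.9300
LCL_s = B₃·s̄ = 0.185 × 1.9300 = 0.3571

0.357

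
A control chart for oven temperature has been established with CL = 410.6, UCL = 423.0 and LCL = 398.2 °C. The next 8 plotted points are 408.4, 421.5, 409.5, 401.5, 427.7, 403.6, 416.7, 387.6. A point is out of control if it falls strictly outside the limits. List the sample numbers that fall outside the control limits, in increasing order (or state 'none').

Compare each point to [398.2, 423.0]: sample 5 = 427.7 > UCL; sample 8 = 387.6 < LCL.

5, 8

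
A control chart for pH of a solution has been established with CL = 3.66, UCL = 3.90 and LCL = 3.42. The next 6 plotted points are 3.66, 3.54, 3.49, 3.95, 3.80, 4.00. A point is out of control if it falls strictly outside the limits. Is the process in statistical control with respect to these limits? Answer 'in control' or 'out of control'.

Compare each point to [3.42, 3.90]: sample 4 = 3.95 > UCL; sample 6 = 4.00 > UCL.

out of control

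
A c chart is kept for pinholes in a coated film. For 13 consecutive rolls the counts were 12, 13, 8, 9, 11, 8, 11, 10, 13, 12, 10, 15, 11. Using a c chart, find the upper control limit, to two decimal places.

20.95

c̄ = (12 + 13 + 8 + 9 + 11 + 8 + 11 + 10 + 13 + 12 + 10 + 15 + 11) / 13 = 143 / 13 = 11.0000
UCL = c̄ + 3√c̄ = 11.0000 + 3 × √11.0000 = 11.0000 + 3 × 3.3166 = 20.9499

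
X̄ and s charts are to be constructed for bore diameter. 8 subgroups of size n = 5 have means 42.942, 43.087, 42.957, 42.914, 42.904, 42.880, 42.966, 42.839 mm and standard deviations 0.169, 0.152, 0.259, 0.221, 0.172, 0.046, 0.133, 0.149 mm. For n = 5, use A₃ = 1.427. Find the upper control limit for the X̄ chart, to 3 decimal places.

43.168

X̄̄ = (42.942 + 43.087 + 42.957 + 42.914 + 42.904 + 42.880 + 42.966 + 42.839) / 8 = 42.9361
s̄ = (0.169 + 0.152 + 0.259 + 0.221 + 0.172 + 0.046 + 0.133 + 0.149) / 8 = 0.1626
UCL = X̄̄ + A₃·s̄ = 42.9361 + 1.427 × 0.1626 = 43.1682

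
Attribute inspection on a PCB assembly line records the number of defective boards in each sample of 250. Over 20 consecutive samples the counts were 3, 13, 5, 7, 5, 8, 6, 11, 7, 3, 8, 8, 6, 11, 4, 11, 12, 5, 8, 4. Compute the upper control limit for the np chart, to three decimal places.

15.210

p̄ = Σdᵢ / (k·n) = 145 / (20 × 250) = 0.02900
UCL = np̄ + 3·√(np̄(1−p̄)) = 7.2500 + 3 × √(7.2500×0.97100) = 7.2500 + 3 × 2.6533 = 15.2098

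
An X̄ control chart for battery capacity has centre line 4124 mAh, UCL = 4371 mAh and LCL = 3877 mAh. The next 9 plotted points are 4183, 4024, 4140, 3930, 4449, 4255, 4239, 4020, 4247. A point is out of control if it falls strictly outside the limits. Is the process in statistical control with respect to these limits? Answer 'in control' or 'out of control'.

out of control

Compare each point to [3877, 4371]: sample 5 = 4449 > UCL.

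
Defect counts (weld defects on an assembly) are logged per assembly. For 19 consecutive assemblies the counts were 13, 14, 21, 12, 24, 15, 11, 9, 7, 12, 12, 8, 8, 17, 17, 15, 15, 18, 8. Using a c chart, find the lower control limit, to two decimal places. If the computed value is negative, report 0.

c̄ = (13 + 14 + 21 + 12 + 24 + 15 + 11 + 9 + 7 + 12 + 12 + 8 + 8 + 17 + 17 + 15 + 15 + 18 + 8) / 19 = 256 / 19 = 13.4737
LCL = c̄ − 3√c̄ = 13.4737 − 3 × 3.6707 = 2.4617

2.46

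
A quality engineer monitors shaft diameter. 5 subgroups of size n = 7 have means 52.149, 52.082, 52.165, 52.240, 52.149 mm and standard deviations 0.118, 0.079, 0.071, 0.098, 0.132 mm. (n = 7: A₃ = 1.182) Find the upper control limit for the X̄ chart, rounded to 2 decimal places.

52.27

X̄̄ = (52.149 + 52.082 + 52.165 + 52.240 + 52.149) / 5 = 52.1570
s̄ = (0.118 + 0.079 + 0.071 + 0.098 + 0.132) / 5 = 0.0996
UCL = X̄̄ + A₃·s̄ = 52.1570 + 1.182 × 0.0996 = 52.2747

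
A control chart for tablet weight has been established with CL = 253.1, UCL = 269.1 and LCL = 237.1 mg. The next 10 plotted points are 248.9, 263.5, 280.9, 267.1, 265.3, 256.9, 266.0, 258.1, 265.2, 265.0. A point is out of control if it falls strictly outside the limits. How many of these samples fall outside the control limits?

Compare each point to [237.1, 269.1]: sample 3 = 280.9 > UCL.

1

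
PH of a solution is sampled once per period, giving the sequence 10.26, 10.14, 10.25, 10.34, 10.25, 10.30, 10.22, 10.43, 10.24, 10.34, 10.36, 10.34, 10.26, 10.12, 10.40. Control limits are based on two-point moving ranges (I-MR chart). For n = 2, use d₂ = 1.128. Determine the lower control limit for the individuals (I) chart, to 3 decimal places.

X̄ = (10.26 + 10.14 + 10.25 + 10.34 + 10.25 + 10.30 + 10.22 + 10.43 + 10.24 + 10.34 + 10.36 + 10.34 + 10.26 + 10.12 + 10.40) / 15 = 10.2833
Moving ranges: 0.12, 0.11, 0.09, 0.09, 0.05, 0.08, 0.21, 0.19, 0.10, 0.02, 0.02, 0.08, 0.14, 0.28; M̄R̄ = 1.5800 / 14 = 0.1129
LCL = X̄ − 3·M̄R̄/d₂ = 10.2833 − 3 × 0.1129 / 1.128 = 9.9832

9.983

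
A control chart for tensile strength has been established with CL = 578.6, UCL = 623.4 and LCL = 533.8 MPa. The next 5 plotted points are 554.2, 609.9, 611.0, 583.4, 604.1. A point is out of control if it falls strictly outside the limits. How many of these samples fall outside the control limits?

All 5 points lie within [533.8, 623.4].

0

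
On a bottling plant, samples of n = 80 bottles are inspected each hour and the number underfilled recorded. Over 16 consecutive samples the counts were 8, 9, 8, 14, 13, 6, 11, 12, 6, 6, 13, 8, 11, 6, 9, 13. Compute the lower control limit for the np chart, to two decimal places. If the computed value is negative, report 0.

0.86

p̄ = Σdᵢ / (k·n) = 153 / (16 × 80) = 0.11953
LCL = np̄ − 3·√(np̄(1−p̄)) = 9.5625 − 3 × 2.9016 = 0.8576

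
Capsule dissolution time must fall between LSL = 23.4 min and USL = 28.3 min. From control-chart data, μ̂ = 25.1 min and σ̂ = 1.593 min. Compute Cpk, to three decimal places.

0.356

Cpu = (USL − μ̂) / (3σ̂) = (28.3 − 25.1) / (3 × 1.593) = 0.6696; Cpl = (μ̂ − LSL) / (3σ̂) = (25.1 − 23.4) / (3 × 1.593) = 0.3557; Cpk = min(Cpu, Cpl) = 0.3557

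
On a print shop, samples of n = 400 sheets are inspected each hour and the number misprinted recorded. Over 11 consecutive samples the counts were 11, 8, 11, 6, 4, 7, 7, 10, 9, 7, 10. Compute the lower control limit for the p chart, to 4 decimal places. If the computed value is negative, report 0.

0.0000

p̄ = Σdᵢ / (k·n) = 90 / (11 × 400) = 0.02045
LCL = p̄ − 3·√(p̄(1−p̄)/n) = 0.02045 − 3 × 0.00708 = -0.00078 → 0 (negative, so LCL = 0)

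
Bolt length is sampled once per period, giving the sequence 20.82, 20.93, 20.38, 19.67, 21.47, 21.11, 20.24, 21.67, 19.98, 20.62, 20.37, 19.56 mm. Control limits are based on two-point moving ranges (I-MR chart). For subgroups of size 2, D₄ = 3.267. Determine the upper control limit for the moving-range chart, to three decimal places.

Moving ranges: 0.11, 0.55, 0.71, 1.80, 0.36, 0.87, 1.43, 1.69, 0.64, 0.25, 0.81; M̄R̄ = 9.2200 / 11 = 0.8382
UCL_MR = D₄·M̄R̄ = 3.267 × 0.8382 = 2.7383

2.738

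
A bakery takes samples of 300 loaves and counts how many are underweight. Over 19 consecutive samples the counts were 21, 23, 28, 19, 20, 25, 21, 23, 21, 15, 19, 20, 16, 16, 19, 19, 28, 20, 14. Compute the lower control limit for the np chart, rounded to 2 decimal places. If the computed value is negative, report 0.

p̄ = Σdᵢ / (k·n) = 387 / (19 × 300) = 0.06789
LCL = np̄ − 3·√(np̄(1−p̄)) = 20.3684 − 3 × 4.3572 = 7.2967

7.30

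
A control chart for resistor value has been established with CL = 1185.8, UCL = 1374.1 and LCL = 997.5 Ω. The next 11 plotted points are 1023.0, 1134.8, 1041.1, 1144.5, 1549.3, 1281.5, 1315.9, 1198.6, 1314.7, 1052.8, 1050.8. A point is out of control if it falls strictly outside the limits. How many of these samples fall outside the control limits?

Compare each point to [997.5, 1374.1]: sample 5 = 1549.3 > UCL.

1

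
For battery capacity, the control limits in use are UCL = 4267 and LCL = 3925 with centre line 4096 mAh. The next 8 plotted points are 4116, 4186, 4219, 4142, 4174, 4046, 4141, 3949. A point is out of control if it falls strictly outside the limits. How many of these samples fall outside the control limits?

0

All 8 points lie within [3925, 4267].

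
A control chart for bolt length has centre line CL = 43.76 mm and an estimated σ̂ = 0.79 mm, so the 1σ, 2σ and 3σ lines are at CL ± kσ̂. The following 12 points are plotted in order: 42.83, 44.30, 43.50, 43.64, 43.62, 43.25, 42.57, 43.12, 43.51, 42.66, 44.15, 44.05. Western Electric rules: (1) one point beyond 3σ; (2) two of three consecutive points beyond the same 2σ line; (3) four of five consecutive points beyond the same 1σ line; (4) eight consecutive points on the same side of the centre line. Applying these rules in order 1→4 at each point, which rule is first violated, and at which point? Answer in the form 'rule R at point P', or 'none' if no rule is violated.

rule 4 at point 10

Zone of each point (C = within 1σ̂, B = 1σ̂–2σ̂, A = 2σ̂–3σ̂, * = beyond 3σ̂; sign = side of CL): 1:-B, 2:+C, 3:-C, 4:-C, 5:-C, 6:-C, 7:-B, 8:-C, 9:-C, 10:-B, 11:+C, 12:+C
Rule 4 (eight consecutive points on the same side of the centre line) is satisfied at point 10.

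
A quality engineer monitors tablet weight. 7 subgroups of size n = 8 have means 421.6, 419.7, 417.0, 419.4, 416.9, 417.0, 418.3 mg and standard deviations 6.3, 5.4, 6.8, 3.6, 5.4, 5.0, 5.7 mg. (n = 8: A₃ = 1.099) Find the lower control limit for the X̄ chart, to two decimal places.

412.56

X̄̄ = (421.6 + 419.7 + 417.0 + 419.4 + 416.9 + 417.0 + 418.3) / 7 = 418.5571
s̄ = (6.3 + 5.4 + 6.8 + 3.6 + 5.4 + 5.0 + 5.7) / 7 = 5.4571
LCL = X̄̄ − A₃·s̄ = 418.5571 − 1.099 × 5.4571 = 412.5597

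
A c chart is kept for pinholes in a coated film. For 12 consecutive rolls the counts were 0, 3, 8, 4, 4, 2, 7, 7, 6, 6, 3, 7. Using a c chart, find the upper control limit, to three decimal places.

11.288

c̄ = (0 + 3 + 8 + 4 + 4 + 2 + 7 + 7 + 6 + 6 + 3 + 7) / 12 = 57 / 12 = 4.7500
UCL = c̄ + 3√c̄ = 4.7500 + 3 × √4.7500 = 4.7500 + 3 × 2.1794 = 11.2883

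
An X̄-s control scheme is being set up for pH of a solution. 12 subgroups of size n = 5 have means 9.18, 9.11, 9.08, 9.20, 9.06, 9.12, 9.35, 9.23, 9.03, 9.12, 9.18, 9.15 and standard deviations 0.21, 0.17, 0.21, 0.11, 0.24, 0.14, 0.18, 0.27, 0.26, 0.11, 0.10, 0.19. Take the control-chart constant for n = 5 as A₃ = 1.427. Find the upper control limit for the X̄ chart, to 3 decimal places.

X̄̄ = (9.18 + 9.11 + 9.08 + 9.20 + 9.06 + 9.12 + 9.35 + 9.23 + 9.03 + 9.12 + 9.18 + 9.15) / 12 = 9.1508
s̄ = (0.21 + 0.17 + 0.21 + 0.11 + 0.24 + 0.14 + 0.18 + 0.27 + 0.26 + 0.11 + 0.10 + 0.19) / 12 = 0.1825
UCL = X̄̄ + A₃·s̄ = 9.1508 + 1.427 × 0.1825 = 9.4113

9.411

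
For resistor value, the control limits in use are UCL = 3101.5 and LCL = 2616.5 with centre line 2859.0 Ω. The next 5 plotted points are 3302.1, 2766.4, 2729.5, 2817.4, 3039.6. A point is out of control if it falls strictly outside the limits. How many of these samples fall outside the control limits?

Compare each point to [2616.5, 3101.5]: sample 1 = 3302.1 > UCL.

1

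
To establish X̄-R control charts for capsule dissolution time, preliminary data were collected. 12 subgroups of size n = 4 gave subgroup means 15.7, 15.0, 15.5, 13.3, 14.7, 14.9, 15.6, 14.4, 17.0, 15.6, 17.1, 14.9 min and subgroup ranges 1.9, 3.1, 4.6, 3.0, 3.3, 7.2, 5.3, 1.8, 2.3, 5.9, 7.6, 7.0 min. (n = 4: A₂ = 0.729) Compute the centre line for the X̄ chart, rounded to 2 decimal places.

15.31

X̄̄ = (15.7 + 15.0 + 15.5 + 13.3 + 14.7 + 14.9 + 15.6 + 14.4 + 17.0 + 15.6 + 17.1 + 14.9) / 12 = 183.7000 / 12 = 15.3083
CL = X̄̄ = 15.3083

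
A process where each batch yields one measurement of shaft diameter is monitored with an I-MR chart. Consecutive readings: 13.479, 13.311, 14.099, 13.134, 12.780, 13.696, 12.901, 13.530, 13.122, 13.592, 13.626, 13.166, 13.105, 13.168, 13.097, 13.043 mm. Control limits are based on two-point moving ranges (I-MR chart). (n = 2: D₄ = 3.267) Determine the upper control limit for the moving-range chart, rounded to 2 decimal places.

Moving ranges: 0.168, 0.788, 0.965, 0.354, 0.916, 0.795, 0.629, 0.408, 0.470, 0.034, 0.460, 0.061, 0.063, 0.071, 0.054; M̄R̄ = 6.2360 / 15 = 0.4157
UCL_MR = D₄·M̄R̄ = 3.267 × 0.4157 = 1.3582

1.36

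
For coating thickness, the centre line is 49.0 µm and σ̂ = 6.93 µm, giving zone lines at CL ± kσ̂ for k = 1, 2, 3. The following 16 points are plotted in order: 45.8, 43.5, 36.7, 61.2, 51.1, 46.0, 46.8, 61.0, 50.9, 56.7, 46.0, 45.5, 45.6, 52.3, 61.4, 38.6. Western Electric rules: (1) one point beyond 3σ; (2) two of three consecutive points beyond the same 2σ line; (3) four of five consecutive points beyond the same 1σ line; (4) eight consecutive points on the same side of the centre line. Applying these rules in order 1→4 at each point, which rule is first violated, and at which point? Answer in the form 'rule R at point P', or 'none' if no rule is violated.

Zone of each point (C = within 1σ̂, B = 1σ̂–2σ̂, A = 2σ̂–3σ̂, * = beyond 3σ̂; sign = side of CL): 1:-C, 2:-C, 3:-B, 4:+B, 5:+C, 6:-C, 7:-C, 8:+B, 9:+C, 10:+B, 11:-C, 12:-C, 13:-C, 14:+C, 15:+B, 16:-B
No rule fires across all 16 points.

none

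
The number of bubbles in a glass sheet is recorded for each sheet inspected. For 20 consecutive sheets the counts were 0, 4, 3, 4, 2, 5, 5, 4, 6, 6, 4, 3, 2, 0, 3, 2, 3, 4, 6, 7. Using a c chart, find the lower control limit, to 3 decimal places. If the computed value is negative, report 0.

c̄ = (0 + 4 + 3 + 4 + 2 + 5 + 5 + 4 + 6 + 6 + 4 + 3 + 2 + 0 + 3 + 2 + 3 + 4 + 6 + 7) / 20 = 73 / 20 = 3.6500
LCL = c̄ − 3√c̄ = 3.6500 − 3 × 1.9105 = -2.0815 → 0 (cannot be negative)

0.000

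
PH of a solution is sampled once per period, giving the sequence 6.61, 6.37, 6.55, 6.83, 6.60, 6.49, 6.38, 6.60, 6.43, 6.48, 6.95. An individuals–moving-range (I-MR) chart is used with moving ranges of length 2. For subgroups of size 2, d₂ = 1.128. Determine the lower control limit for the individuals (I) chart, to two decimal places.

X̄ = (6.61 + 6.37 + 6.55 + 6.83 + 6.60 + 6.49 + 6.38 + 6.60 + 6.43 + 6.48 + 6.95) / 11 = 6.5718
Moving ranges: 0.24, 0.18, 0.28, 0.23, 0.11, 0.11, 0.22, 0.17, 0.05, 0.47; M̄R̄ = 2.0600 / 10 = 0.2060
LCL = X̄ − 3·M̄R̄/d₂ = 6.5718 − 3 × 0.2060 / 1.128 = 6.0239

6.02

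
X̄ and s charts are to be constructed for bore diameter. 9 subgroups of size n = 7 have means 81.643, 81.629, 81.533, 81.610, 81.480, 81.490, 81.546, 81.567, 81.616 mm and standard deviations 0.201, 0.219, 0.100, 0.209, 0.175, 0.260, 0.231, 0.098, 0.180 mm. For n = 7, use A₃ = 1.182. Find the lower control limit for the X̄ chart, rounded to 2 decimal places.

81.35

X̄̄ = (81.643 + 81.629 + 81.533 + 81.610 + 81.480 + 81.490 + 81.546 + 81.567 + 81.616) / 9 = 81.5682
s̄ = (0.201 + 0.219 + 0.100 + 0.209 + 0.175 + 0.260 + 0.231 + 0.098 + 0.180) / 9 = 0.1859
LCL = X̄̄ − A₃·s̄ = 81.5682 − 1.182 × 0.1859 = 81.3485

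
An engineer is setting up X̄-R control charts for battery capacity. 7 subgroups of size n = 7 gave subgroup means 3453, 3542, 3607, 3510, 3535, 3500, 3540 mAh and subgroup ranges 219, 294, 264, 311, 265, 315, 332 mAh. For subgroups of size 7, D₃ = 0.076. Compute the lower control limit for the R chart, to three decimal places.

21.714

R̄ = (219 + 294 + 264 + 311 + 265 + 315 + 332) / 7 = 2000.0000 / 7 = 285.7143
LCL_R = D₃·R̄ = 0.076 × 285.7143 = 21.7143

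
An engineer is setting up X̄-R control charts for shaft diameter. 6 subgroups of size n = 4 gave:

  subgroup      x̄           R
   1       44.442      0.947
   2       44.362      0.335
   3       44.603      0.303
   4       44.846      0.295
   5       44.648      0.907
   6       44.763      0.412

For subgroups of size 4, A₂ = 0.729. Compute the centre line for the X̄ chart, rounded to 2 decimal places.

X̄̄ = (44.442 + 44.362 + 44.603 + 44.846 + 44.648 + 44.763) / 6 = 267.6640 / 6 = 44.6107
CL = X̄̄ = 44.6107

44.61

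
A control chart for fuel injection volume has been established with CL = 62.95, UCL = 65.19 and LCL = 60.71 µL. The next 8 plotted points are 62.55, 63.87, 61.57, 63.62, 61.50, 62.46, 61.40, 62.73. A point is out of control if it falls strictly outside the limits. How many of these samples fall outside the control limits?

0

All 8 points lie within [60.71, 65.19].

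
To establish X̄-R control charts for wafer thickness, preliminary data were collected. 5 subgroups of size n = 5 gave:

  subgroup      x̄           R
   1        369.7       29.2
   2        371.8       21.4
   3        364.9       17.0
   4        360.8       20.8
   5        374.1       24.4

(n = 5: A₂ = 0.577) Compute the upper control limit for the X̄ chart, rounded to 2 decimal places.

381.28

X̄̄ = (369.7 + 371.8 + 364.9 + 360.8 + 374.1) / 5 = 1841.3000 / 5 = 368.2600
R̄ = (29.2 + 21.4 + 17.0 + 20.8 + 24.4) / 5 = 112.8000 / 5 = 22.5600
UCL = X̄̄ + A₂·R̄ = 368.2600 + 0.577 × 22.5600 = 381.2771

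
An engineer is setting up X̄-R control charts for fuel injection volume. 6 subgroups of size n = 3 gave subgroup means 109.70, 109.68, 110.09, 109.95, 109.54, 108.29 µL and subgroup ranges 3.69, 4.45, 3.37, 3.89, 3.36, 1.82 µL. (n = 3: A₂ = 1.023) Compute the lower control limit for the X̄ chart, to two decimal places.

106.03

X̄̄ = (109.70 + 109.68 + 110.09 + 109.95 + 109.54 + 108.29) / 6 = 657.2500 / 6 = 109.5417
R̄ = (3.69 + 4.45 + 3.37 + 3.89 + 3.36 + 1.82) / 6 = 20.5800 / 6 = 3.4300
LCL = X̄̄ − A₂·R̄ = 109.5417 − 1.023 × 3.4300 = 106.0328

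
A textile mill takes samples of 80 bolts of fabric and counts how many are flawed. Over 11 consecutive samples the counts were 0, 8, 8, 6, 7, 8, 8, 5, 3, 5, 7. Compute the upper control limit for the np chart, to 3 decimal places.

12.927

p̄ = Σdᵢ / (k·n) = 65 / (11 × 80) = 0.07386
UCL = np̄ + 3·√(np̄(1−p̄)) = 5.9091 + 3 × √(5.9091×0.92614) = 5.9091 + 3 × 2.3394 = 12.9272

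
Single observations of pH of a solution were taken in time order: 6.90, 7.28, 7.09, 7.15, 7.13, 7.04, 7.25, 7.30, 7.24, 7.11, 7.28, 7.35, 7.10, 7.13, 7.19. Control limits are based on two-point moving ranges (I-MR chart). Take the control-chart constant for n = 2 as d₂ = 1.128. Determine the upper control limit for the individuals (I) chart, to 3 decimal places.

7.506

X̄ = (6.90 + 7.28 + 7.09 + 7.15 + 7.13 + 7.04 + 7.25 + 7.30 + 7.24 + 7.11 + 7.28 + 7.35 + 7.10 + 7.13 + 7.19) / 15 = 7.1693
Moving ranges: 0.38, 0.19, 0.06, 0.02, 0.09, 0.21, 0.05, 0.06, 0.13, 0.17, 0.07, 0.25, 0.03, 0.06; M̄R̄ = 1.7700 / 14 = 0.1264
UCL = X̄ + 3·M̄R̄/d₂ = 7.1693 + 3 × 0.1264 / 1.128 = 7.5056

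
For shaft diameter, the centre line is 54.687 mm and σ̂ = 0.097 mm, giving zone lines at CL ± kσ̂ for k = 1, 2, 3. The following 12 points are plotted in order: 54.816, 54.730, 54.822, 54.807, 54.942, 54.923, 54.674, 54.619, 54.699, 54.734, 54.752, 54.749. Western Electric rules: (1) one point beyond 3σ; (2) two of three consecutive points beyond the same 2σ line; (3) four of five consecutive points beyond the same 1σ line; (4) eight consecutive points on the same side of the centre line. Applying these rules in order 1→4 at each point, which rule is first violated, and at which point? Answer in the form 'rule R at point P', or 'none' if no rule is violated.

Zone of each point (C = within 1σ̂, B = 1σ̂–2σ̂, A = 2σ̂–3σ̂, * = beyond 3σ̂; sign = side of CL): 1:+B, 2:+C, 3:+B, 4:+B, 5:+A, 6:+A, 7:-C, 8:-C, 9:+C, 10:+C, 11:+C, 12:+C
Rule 3 (four of five consecutive points beyond the same 1σ limit) is satisfied at point 5.

rule 3 at point 5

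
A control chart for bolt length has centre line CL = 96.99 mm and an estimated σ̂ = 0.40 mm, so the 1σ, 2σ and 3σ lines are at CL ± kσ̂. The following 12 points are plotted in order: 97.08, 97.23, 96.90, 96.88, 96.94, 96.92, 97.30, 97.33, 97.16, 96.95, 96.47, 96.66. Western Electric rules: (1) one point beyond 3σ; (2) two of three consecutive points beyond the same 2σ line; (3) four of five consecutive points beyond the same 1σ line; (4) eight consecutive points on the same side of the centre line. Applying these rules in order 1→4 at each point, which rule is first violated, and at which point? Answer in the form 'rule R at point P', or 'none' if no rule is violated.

Zone of each point (C = within 1σ̂, B = 1σ̂–2σ̂, A = 2σ̂–3σ̂, * = beyond 3σ̂; sign = side of CL): 1:+C, 2:+C, 3:-C, 4:-C, 5:-C, 6:-C, 7:+C, 8:+C, 9:+C, 10:-C, 11:-B, 12:-C
No rule fires across all 12 points.

none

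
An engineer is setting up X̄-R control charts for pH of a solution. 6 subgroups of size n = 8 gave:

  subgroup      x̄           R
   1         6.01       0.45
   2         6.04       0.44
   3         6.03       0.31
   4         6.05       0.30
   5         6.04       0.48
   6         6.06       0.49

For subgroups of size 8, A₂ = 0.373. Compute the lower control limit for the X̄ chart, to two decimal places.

X̄̄ = (6.01 + 6.04 + 6.03 + 6.05 + 6.04 + 6.06) / 6 = 36.2300 / 6 = 6.0383
R̄ = (0.45 + 0.44 + 0.31 + 0.30 + 0.48 + 0.49) / 6 = 2.4700 / 6 = 0.4117
LCL = X̄̄ − A₂·R̄ = 6.0383 − 0.373 × 0.4117 = 5.8848

5.88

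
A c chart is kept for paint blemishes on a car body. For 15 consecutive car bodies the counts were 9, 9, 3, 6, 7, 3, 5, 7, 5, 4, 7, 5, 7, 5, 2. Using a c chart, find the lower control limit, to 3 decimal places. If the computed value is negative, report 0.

0.000

c̄ = (9 + 9 + 3 + 6 + 7 + 3 + 5 + 7 + 5 + 4 + 7 + 5 + 7 + 5 + 2) / 15 = 84 / 15 = 5.6000
LCL = c̄ − 3√c̄ = 5.6000 − 3 × 2.3664 = -1.4993 → 0 (cannot be negative)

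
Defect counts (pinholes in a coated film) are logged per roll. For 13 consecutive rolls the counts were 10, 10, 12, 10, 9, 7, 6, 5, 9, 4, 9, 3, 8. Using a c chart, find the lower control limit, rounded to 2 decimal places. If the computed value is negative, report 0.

0.00

c̄ = (10 + 10 + 12 + 10 + 9 + 7 + 6 + 5 + 9 + 4 + 9 + 3 + 8) / 13 = 102 / 13 = 7.8462
LCL = c̄ − 3√c̄ = 7.8462 − 3 × 2.8011 = -0.5571 → 0 (cannot be negative)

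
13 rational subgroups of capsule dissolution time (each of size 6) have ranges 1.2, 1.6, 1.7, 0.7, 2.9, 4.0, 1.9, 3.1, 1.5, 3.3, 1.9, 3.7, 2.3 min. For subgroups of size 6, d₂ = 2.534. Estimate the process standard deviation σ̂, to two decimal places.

R̄ = (1.2 + 1.6 + 1.7 + 0.7 + 2.9 + 4.0 + 1.9 + 3.1 + 1.5 + 3.3 + 1.9 + 3.7 + 2.3) / 13 = 2.2923
σ̂ = R̄ / d₂ = 2.2923 / 2.534 = 0.9046

0.90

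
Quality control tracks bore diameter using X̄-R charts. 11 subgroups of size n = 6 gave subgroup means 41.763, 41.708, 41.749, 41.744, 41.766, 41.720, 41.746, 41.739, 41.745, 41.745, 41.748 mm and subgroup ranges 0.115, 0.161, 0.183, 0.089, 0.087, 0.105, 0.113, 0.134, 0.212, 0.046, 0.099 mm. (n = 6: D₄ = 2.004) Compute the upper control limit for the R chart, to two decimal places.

0.24

R̄ = (0.115 + 0.161 + 0.183 + 0.089 + 0.087 + 0.105 + 0.113 + 0.134 + 0.212 + 0.046 + 0.099) / 11 = 1.3440 / 11 = 0.1222
UCL_R = D₄·R̄ = 2.004 × 0.1222 = 0.2449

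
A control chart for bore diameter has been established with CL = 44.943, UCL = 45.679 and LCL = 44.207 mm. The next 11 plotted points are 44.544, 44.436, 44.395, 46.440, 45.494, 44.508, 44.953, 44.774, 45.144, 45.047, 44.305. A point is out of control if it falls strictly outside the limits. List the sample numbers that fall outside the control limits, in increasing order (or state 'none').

4

Compare each point to [44.207, 45.679]: sample 4 = 46.440 > UCL.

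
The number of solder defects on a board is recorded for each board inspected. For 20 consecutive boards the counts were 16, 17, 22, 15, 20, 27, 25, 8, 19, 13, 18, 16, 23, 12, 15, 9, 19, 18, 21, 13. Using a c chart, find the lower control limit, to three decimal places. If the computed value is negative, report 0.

4.822

c̄ = (16 + 17 + 22 + 15 + 20 + 27 + 25 + 8 + 19 + 13 + 18 + 16 + 23 + 12 + 15 + 9 + 19 + 18 + 21 + 13) / 20 = 346 / 20 = 17.3000
LCL = c̄ − 3√c̄ = 17.3000 − 3 × 4.1593 = 4.8220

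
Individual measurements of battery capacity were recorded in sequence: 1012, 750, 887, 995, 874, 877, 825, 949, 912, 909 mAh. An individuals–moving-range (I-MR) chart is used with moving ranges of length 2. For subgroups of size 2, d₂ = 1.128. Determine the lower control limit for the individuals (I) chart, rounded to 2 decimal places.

648.70

X̄ = (1012 + 750 + 887 + 995 + 874 + 877 + 825 + 949 + 912 + 909) / 10 = 899.0000
Moving ranges: 262, 137, 108, 121, 3, 52, 124, 37, 3; M̄R̄ = 847.0000 / 9 = 94.1111
LCL = X̄ − 3·M̄R̄/d₂ = 899.0000 − 3 × 94.1111 / 1.128 = 648.7045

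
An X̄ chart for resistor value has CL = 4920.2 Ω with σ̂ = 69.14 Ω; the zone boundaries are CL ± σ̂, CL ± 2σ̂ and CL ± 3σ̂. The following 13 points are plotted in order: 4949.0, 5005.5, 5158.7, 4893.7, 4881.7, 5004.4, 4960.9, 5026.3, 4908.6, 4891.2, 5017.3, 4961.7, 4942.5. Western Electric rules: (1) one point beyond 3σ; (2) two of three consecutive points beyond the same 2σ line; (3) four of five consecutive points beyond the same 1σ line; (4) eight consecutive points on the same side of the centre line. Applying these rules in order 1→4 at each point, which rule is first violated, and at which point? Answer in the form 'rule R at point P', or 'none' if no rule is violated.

rule 1 at point 3

Zone of each point (C = within 1σ̂, B = 1σ̂–2σ̂, A = 2σ̂–3σ̂, * = beyond 3σ̂; sign = side of CL): 1:+C, 2:+B, 3:+*, 4:-C, 5:-C, 6:+B, 7:+C, 8:+B, 9:-C, 10:-C, 11:+B, 12:+C, 13:+C
Rule 1 (one point beyond the 3σ limits) is satisfied at point 3.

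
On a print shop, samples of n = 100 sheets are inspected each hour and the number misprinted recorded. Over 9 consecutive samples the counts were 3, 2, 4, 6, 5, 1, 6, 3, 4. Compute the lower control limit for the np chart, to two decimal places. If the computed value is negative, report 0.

0.00

p̄ = Σdᵢ / (k·n) = 34 / (9 × 100) = 0.03778
LCL = np̄ − 3·√(np̄(1−p̄)) = 3.7778 − 3 × 1.9066 = -1.9420 → 0 (negative, so LCL = 0)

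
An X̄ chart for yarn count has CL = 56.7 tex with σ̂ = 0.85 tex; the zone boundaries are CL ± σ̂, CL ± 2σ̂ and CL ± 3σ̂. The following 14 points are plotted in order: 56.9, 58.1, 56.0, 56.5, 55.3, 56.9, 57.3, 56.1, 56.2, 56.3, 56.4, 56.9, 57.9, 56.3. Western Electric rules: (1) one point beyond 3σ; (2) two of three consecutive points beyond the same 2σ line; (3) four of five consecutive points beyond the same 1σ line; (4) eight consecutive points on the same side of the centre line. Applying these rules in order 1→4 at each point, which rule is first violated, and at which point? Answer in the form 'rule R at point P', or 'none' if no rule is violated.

Zone of each point (C = within 1σ̂, B = 1σ̂–2σ̂, A = 2σ̂–3σ̂, * = beyond 3σ̂; sign = side of CL): 1:+C, 2:+B, 3:-C, 4:-C, 5:-B, 6:+C, 7:+C, 8:-C, 9:-C, 10:-C, 11:-C, 12:+C, 13:+B, 14:-C
No rule fires across all 14 points.

none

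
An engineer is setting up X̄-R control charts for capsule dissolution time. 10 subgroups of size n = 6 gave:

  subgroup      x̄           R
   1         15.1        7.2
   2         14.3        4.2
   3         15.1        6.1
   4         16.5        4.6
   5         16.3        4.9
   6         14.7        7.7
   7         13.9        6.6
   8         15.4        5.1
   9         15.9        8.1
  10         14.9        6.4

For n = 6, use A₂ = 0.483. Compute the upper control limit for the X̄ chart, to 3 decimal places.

X̄̄ = (15.1 + 14.3 + 15.1 + 16.5 + 16.3 + 14.7 + 13.9 + 15.4 + 15.9 + 14.9) / 10 = 152.1000 / 10 = 15.2100
R̄ = (7.2 + 4.2 + 6.1 + 4.6 + 4.9 + 7.7 + 6.6 + 5.1 + 8.1 + 6.4) / 10 = 60.9000 / 10 = 6.0900
UCL = X̄̄ + A₂·R̄ = 15.2100 + 0.483 × 6.0900 = 18.1515

18.151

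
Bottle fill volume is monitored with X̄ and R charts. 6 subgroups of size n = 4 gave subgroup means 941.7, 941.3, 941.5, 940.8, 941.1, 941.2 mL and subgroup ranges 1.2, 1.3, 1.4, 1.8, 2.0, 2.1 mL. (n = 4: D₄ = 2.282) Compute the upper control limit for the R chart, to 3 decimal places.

3.727

R̄ = (1.2 + 1.3 + 1.4 + 1.8 + 2.0 + 2.1) / 6 = 9.8000 / 6 = 1.6333
UCL_R = D₄·R̄ = 2.282 × 1.6333 = 3.7273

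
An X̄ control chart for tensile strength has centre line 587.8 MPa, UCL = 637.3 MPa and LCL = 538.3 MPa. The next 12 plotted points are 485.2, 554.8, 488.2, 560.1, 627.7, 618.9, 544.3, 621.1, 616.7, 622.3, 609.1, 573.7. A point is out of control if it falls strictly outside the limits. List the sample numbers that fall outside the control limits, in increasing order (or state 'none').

Compare each point to [538.3, 637.3]: sample 1 = 485.2 < LCL; sample 3 = 488.2 < LCL.

1, 3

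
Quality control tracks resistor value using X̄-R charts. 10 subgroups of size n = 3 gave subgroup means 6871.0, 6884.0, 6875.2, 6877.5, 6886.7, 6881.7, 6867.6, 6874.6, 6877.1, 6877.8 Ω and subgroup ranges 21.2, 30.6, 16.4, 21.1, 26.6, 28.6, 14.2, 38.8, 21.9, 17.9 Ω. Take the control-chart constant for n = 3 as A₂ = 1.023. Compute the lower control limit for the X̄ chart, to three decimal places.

X̄̄ = (6871.0 + 6884.0 + 6875.2 + 6877.5 + 6886.7 + 6881.7 + 6867.6 + 6874.6 + 6877.1 + 6877.8) / 10 = 68773.2000 / 10 = 6877.3200
R̄ = (21.2 + 30.6 + 16.4 + 21.1 + 26.6 + 28.6 + 14.2 + 38.8 + 21.9 + 17.9) / 10 = 237.3000 / 10 = 23.7300
LCL = X̄̄ − A₂·R̄ = 6877.3200 − 1.023 × 23.7300 = 6853.0442

6853.044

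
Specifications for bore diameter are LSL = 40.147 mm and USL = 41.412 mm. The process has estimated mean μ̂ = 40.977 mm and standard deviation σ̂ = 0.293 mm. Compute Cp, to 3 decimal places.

0.720

Cp = (USL − LSL) / (6σ̂) = (41.412 − 40.147) / (6 × 0.293) = 1.2650 / 1.7580 = 0.7196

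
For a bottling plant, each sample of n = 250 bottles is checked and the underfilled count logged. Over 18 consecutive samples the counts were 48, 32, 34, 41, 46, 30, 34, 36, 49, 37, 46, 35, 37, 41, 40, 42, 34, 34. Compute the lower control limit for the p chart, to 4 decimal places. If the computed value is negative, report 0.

p̄ = Σdᵢ / (k·n) = 696 / (18 × 250) = 0.15467
LCL = p̄ − 3·√(p̄(1−p̄)/n) = 0.15467 − 3 × 0.02287 = 0.08606

0.0861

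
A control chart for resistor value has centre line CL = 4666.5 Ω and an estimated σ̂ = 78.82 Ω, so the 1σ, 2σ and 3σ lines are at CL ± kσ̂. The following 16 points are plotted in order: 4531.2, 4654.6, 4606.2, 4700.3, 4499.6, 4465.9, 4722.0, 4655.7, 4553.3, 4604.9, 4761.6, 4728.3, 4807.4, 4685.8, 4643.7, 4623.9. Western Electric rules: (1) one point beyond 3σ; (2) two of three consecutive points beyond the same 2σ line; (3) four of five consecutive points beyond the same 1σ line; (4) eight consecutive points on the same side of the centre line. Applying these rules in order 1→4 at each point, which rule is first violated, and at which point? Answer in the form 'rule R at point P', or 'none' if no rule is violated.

rule 2 at point 6

Zone of each point (C = within 1σ̂, B = 1σ̂–2σ̂, A = 2σ̂–3σ̂, * = beyond 3σ̂; sign = side of CL): 1:-B, 2:-C, 3:-C, 4:+C, 5:-A, 6:-A, 7:+C, 8:-C, 9:-B, 10:-C, 11:+B, 12:+C, 13:+B, 14:+C, 15:-C, 16:-C
Rule 2 (two of three consecutive points beyond the same 2σ limit) is satisfied at point 6.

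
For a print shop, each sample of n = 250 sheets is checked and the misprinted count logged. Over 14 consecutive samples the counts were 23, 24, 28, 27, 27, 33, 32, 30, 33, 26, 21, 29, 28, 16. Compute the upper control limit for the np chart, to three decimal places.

41.634

p̄ = Σdᵢ / (k·n) = 377 / (14 × 250) = 0.10771
UCL = np̄ + 3·√(np̄(1−p̄)) = 26.9286 + 3 × √(26.9286×0.89229) = 26.9286 + 3 × 4.9018 = 41.6341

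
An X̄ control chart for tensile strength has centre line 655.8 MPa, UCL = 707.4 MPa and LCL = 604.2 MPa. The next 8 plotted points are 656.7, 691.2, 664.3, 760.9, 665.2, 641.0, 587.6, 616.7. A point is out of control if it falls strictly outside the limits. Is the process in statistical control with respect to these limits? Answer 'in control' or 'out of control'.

Compare each point to [604.2, 707.4]: sample 4 = 760.9 > UCL; sample 7 = 587.6 < LCL.

out of control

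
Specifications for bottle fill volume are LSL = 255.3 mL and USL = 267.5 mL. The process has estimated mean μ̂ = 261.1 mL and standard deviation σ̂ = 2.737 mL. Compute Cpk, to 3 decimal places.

Cpu = (USL − μ̂) / (3σ̂) = (267.5 − 261.1) / (3 × 2.737) = 0.7794; Cpl = (μ̂ − LSL) / (3σ̂) = (261.1 − 255.3) / (3 × 2.737) = 0.7064; Cpk = min(Cpu, Cpl) = 0.7064

0.706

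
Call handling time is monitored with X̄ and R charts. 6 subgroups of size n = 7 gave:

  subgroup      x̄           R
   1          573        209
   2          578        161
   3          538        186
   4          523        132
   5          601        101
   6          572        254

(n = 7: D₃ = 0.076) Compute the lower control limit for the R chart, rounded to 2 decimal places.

13.21

R̄ = (209 + 161 + 186 + 132 + 101 + 254) / 6 = 1043.0000 / 6 = 173.8333
LCL_R = D₃·R̄ = 0.076 × 173.8333 = 13.2113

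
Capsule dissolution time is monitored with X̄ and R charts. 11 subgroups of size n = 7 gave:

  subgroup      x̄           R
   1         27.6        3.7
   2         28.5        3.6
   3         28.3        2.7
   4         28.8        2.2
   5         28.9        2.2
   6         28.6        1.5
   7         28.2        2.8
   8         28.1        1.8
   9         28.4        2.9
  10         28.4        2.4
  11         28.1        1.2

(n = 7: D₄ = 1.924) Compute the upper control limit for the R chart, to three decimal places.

R̄ = (3.7 + 3.6 + 2.7 + 2.2 + 2.2 + 1.5 + 2.8 + 1.8 + 2.9 + 2.4 + 1.2) / 11 = 27.0000 / 11 = 2.4545
UCL_R = D₄·R̄ = 1.924 × 2.4545 = 4.7225

4.723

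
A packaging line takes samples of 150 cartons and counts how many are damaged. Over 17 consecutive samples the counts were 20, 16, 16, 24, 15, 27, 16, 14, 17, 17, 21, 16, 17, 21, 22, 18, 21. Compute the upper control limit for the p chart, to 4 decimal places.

p̄ = Σdᵢ / (k·n) = 318 / (17 × 150) = 0.12471
UCL = p̄ + 3·√(p̄(1−p̄)/n) = 0.12471 + 3 × √(0.12471×0.87529/150) = 0.12471 + 3 × 0.02698 = 0.20563

0.2056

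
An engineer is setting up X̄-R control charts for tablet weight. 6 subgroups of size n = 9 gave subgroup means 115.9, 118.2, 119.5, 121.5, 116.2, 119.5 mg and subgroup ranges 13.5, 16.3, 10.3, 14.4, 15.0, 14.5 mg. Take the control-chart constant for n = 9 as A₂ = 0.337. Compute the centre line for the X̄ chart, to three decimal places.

118.467

X̄̄ = (115.9 + 118.2 + 119.5 + 121.5 + 116.2 + 119.5) / 6 = 710.8000 / 6 = 118.4667
CL = X̄̄ = 118.4667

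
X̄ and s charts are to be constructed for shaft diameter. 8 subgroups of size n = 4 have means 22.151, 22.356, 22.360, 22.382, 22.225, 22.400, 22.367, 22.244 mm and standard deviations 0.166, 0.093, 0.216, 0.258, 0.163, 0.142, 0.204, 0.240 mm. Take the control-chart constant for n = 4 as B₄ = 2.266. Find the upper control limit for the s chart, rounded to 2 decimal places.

s̄ = (0.166 + 0.093 + 0.216 + 0.258 + 0.163 + 0.142 + 0.204 + 0.240) / 8 = 0.1852
UCL_s = B₄·s̄ = 2.266 × 0.1852 = 0.4198

0.42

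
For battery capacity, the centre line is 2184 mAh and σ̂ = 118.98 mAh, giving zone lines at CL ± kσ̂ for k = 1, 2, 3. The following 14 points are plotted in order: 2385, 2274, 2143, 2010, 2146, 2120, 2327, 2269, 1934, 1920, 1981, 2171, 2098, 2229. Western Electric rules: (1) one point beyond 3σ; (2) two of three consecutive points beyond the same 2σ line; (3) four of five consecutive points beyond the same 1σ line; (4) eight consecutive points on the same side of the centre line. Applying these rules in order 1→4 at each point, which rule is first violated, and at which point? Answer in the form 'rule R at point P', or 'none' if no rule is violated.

Zone of each point (C = within 1σ̂, B = 1σ̂–2σ̂, A = 2σ̂–3σ̂, * = beyond 3σ̂; sign = side of CL): 1:+B, 2:+C, 3:-C, 4:-B, 5:-C, 6:-C, 7:+B, 8:+C, 9:-A, 10:-A, 11:-B, 12:-C, 13:-C, 14:+C
Rule 2 (two of three consecutive points beyond the same 2σ limit) is satisfied at point 10.

rule 2 at point 10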